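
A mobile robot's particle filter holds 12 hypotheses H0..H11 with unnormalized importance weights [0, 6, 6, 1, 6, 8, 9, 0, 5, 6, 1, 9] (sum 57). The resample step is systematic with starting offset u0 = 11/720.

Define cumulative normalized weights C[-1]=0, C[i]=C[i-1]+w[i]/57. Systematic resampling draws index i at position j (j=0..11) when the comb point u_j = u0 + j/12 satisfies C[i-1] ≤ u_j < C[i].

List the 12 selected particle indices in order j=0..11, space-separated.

1 1 2 4 5 5 6 6 8 9 11 11

C = [0, 2/19, 4/19, 13/57, 1/3, 9/19, 12/19, 12/19, 41/57, 47/57, 16/19, 1]
j=0: u_0=11/720 ∈ [0, 2/19) → index 1
j=1: u_1=71/720 ∈ [0, 2/19) → index 1
j=2: u_2=131/720 ∈ [2/19, 4/19) → index 2
j=3: u_3=191/720 ∈ [13/57, 1/3) → index 4
j=4: u_4=251/720 ∈ [1/3, 9/19) → index 5
j=5: u_5=311/720 ∈ [1/3, 9/19) → index 5
j=6: u_6=371/720 ∈ [9/19, 12/19) → index 6
j=7: u_7=431/720 ∈ [9/19, 12/19) → index 6
j=8: u_8=491/720 ∈ [12/19, 41/57) → index 8
j=9: u_9=551/720 ∈ [41/57, 47/57) → index 9
j=10: u_10=611/720 ∈ [16/19, 1) → index 11
j=11: u_11=671/720 ∈ [16/19, 1) → index 11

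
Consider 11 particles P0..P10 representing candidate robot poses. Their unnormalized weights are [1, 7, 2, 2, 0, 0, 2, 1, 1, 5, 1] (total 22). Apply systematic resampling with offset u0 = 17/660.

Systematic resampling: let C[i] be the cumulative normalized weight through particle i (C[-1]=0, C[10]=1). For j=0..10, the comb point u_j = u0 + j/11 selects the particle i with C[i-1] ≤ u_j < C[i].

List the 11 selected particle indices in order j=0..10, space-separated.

C = [1/22, 4/11, 5/11, 6/11, 6/11, 6/11, 7/11, 15/22, 8/11, 21/22, 1]
j=0: u_0=17/660 ∈ [0, 1/22) → index 0
j=1: u_1=7/60 ∈ [1/22, 4/11) → index 1
j=2: u_2=137/660 ∈ [1/22, 4/11) → index 1
j=3: u_3=197/660 ∈ [1/22, 4/11) → index 1
j=4: u_4=257/660 ∈ [4/11, 5/11) → index 2
j=5: u_5=317/660 ∈ [5/11, 6/11) → index 3
j=6: u_6=377/660 ∈ [6/11, 7/11) → index 6
j=7: u_7=437/660 ∈ [7/11, 15/22) → index 7
j=8: u_8=497/660 ∈ [8/11, 21/22) → index 9
j=9: u_9=557/660 ∈ [8/11, 21/22) → index 9
j=10: u_10=617/660 ∈ [8/11, 21/22) → index 9

0 1 1 1 2 3 6 7 9 9 9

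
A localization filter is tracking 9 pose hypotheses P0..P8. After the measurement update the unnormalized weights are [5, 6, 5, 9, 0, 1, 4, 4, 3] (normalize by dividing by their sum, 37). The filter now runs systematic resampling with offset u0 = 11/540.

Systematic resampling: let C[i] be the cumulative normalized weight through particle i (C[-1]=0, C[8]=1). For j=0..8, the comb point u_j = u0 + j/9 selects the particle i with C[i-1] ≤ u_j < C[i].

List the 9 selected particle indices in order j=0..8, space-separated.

C = [5/37, 11/37, 16/37, 25/37, 25/37, 26/37, 30/37, 34/37, 1]
j=0: u_0=11/540 ∈ [0, 5/37) → index 0
j=1: u_1=71/540 ∈ [0, 5/37) → index 0
j=2: u_2=131/540 ∈ [5/37, 11/37) → index 1
j=3: u_3=191/540 ∈ [11/37, 16/37) → index 2
j=4: u_4=251/540 ∈ [16/37, 25/37) → index 3
j=5: u_5=311/540 ∈ [16/37, 25/37) → index 3
j=6: u_6=371/540 ∈ [25/37, 26/37) → index 5
j=7: u_7=431/540 ∈ [26/37, 30/37) → index 6
j=8: u_8=491/540 ∈ [30/37, 34/37) → index 7

0 0 1 2 3 3 5 6 7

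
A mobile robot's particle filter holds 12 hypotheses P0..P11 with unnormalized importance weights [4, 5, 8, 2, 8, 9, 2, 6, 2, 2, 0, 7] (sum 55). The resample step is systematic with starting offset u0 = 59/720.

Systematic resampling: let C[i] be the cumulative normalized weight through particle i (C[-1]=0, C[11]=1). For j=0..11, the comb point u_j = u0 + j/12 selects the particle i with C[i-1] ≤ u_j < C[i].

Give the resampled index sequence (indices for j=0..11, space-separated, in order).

1 2 2 3 4 5 5 6 7 8 11 11

C = [4/55, 9/55, 17/55, 19/55, 27/55, 36/55, 38/55, 4/5, 46/55, 48/55, 48/55, 1]
j=0: u_0=59/720 ∈ [4/55, 9/55) → index 1
j=1: u_1=119/720 ∈ [9/55, 17/55) → index 2
j=2: u_2=179/720 ∈ [9/55, 17/55) → index 2
j=3: u_3=239/720 ∈ [17/55, 19/55) → index 3
j=4: u_4=299/720 ∈ [19/55, 27/55) → index 4
j=5: u_5=359/720 ∈ [27/55, 36/55) → index 5
j=6: u_6=419/720 ∈ [27/55, 36/55) → index 5
j=7: u_7=479/720 ∈ [36/55, 38/55) → index 6
j=8: u_8=539/720 ∈ [38/55, 4/5) → index 7
j=9: u_9=599/720 ∈ [4/5, 46/55) → index 8
j=10: u_10=659/720 ∈ [48/55, 1) → index 11
j=11: u_11=719/720 ∈ [48/55, 1) → index 11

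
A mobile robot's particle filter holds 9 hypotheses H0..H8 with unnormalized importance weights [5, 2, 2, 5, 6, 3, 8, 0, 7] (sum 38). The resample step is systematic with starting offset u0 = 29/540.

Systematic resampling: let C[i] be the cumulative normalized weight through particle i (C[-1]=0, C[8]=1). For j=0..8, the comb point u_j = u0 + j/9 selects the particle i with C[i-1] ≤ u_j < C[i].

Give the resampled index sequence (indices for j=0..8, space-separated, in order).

0 1 3 4 4 6 6 8 8

C = [5/38, 7/38, 9/38, 7/19, 10/19, 23/38, 31/38, 31/38, 1]
j=0: u_0=29/540 ∈ [0, 5/38) → index 0
j=1: u_1=89/540 ∈ [5/38, 7/38) → index 1
j=2: u_2=149/540 ∈ [9/38, 7/19) → index 3
j=3: u_3=209/540 ∈ [7/19, 10/19) → index 4
j=4: u_4=269/540 ∈ [7/19, 10/19) → index 4
j=5: u_5=329/540 ∈ [23/38, 31/38) → index 6
j=6: u_6=389/540 ∈ [23/38, 31/38) → index 6
j=7: u_7=449/540 ∈ [31/38, 1) → index 8
j=8: u_8=509/540 ∈ [31/38, 1) → index 8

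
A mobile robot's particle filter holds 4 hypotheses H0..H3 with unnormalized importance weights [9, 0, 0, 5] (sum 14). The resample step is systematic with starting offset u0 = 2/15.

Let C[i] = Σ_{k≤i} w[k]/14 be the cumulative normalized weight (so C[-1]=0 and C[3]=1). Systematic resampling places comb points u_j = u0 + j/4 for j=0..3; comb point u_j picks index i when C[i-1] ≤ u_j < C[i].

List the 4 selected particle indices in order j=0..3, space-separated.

0 0 0 3

C = [9/14, 9/14, 9/14, 1]
j=0: u_0=2/15 ∈ [0, 9/14) → index 0
j=1: u_1=23/60 ∈ [0, 9/14) → index 0
j=2: u_2=19/30 ∈ [0, 9/14) → index 0
j=3: u_3=53/60 ∈ [9/14, 1) → index 3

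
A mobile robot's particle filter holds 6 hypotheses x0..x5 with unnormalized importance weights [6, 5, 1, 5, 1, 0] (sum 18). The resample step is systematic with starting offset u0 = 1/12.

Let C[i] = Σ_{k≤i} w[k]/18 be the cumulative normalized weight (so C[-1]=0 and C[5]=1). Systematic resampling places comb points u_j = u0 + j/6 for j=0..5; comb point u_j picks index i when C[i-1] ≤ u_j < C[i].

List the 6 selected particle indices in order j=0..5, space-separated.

C = [1/3, 11/18, 2/3, 17/18, 1, 1]
j=0: u_0=1/12 ∈ [0, 1/3) → index 0
j=1: u_1=1/4 ∈ [0, 1/3) → index 0
j=2: u_2=5/12 ∈ [1/3, 11/18) → index 1
j=3: u_3=7/12 ∈ [1/3, 11/18) → index 1
j=4: u_4=3/4 ∈ [2/3, 17/18) → index 3
j=5: u_5=11/12 ∈ [2/3, 17/18) → index 3

0 0 1 1 3 3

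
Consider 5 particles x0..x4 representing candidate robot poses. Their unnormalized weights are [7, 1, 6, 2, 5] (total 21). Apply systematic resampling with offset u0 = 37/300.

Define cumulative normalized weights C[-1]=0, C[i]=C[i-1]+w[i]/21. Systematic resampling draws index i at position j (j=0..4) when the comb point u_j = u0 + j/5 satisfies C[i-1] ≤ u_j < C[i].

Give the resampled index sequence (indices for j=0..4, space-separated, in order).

C = [1/3, 8/21, 2/3, 16/21, 1]
j=0: u_0=37/300 ∈ [0, 1/3) → index 0
j=1: u_1=97/300 ∈ [0, 1/3) → index 0
j=2: u_2=157/300 ∈ [8/21, 2/3) → index 2
j=3: u_3=217/300 ∈ [2/3, 16/21) → index 3
j=4: u_4=277/300 ∈ [16/21, 1) → index 4

0 0 2 3 4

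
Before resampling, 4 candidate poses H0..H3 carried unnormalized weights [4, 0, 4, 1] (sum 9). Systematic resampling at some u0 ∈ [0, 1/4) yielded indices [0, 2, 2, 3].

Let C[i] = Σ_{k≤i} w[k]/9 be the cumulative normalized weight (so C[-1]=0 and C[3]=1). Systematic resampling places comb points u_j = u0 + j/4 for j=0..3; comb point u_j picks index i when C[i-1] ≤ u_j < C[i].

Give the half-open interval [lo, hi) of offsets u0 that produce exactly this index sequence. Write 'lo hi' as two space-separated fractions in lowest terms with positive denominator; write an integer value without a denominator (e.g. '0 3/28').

C = [4/9, 4/9, 8/9, 1]
j=0 picked index 0: u0 ∈ [0, 4/9)
j=1 picked index 2: u0 ∈ [7/36, 23/36)
j=2 picked index 2: u0 ∈ [-1/18, 7/18)
j=3 picked index 3: u0 ∈ [5/36, 1/4)
intersection: [7/36, 1/4)

7/36 1/4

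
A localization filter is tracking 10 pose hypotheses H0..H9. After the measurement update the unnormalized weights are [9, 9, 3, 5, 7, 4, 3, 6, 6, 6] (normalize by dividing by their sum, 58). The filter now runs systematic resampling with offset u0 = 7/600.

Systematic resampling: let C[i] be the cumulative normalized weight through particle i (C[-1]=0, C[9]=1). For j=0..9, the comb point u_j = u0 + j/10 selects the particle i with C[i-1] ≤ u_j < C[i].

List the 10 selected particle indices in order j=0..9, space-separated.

C = [9/58, 9/29, 21/58, 13/29, 33/58, 37/58, 20/29, 23/29, 26/29, 1]
j=0: u_0=7/600 ∈ [0, 9/58) → index 0
j=1: u_1=67/600 ∈ [0, 9/58) → index 0
j=2: u_2=127/600 ∈ [9/58, 9/29) → index 1
j=3: u_3=187/600 ∈ [9/29, 21/58) → index 2
j=4: u_4=247/600 ∈ [21/58, 13/29) → index 3
j=5: u_5=307/600 ∈ [13/29, 33/58) → index 4
j=6: u_6=367/600 ∈ [33/58, 37/58) → index 5
j=7: u_7=427/600 ∈ [20/29, 23/29) → index 7
j=8: u_8=487/600 ∈ [23/29, 26/29) → index 8
j=9: u_9=547/600 ∈ [26/29, 1) → index 9

0 0 1 2 3 4 5 7 8 9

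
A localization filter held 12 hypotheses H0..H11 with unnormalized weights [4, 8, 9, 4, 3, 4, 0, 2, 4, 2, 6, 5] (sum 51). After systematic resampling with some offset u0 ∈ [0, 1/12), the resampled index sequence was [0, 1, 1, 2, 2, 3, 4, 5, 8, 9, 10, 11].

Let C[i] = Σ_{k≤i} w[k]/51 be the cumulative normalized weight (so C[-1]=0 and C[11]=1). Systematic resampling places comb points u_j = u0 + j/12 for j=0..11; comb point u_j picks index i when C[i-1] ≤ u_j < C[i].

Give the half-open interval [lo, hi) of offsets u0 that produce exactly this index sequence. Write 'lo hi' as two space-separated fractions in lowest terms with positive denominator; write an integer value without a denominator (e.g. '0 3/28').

0 7/204

C = [4/51, 4/17, 7/17, 25/51, 28/51, 32/51, 32/51, 2/3, 38/51, 40/51, 46/51, 1]
j=0 picked index 0: u0 ∈ [0, 4/51)
j=1 picked index 1: u0 ∈ [-1/204, 31/204)
j=2 picked index 1: u0 ∈ [-3/34, 7/102)
j=3 picked index 2: u0 ∈ [-1/68, 11/68)
j=4 picked index 2: u0 ∈ [-5/51, 4/51)
j=5 picked index 3: u0 ∈ [-1/204, 5/68)
j=6 picked index 4: u0 ∈ [-1/102, 5/102)
j=7 picked index 5: u0 ∈ [-7/204, 3/68)
j=8 picked index 8: u0 ∈ [0, 4/51)
j=9 picked index 9: u0 ∈ [-1/204, 7/204)
j=10 picked index 10: u0 ∈ [-5/102, 7/102)
j=11 picked index 11: u0 ∈ [-1/68, 1/12)
intersection: [0, 7/204)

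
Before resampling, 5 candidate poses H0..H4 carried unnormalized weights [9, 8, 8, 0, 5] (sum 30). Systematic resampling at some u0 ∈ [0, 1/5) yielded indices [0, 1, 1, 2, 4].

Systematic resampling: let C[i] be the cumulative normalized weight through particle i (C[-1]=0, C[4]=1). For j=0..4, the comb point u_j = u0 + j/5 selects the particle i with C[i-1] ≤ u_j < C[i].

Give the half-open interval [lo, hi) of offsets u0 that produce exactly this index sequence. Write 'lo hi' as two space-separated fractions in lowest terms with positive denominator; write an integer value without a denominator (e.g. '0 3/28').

1/10 1/6

C = [3/10, 17/30, 5/6, 5/6, 1]
j=0 picked index 0: u0 ∈ [0, 3/10)
j=1 picked index 1: u0 ∈ [1/10, 11/30)
j=2 picked index 1: u0 ∈ [-1/10, 1/6)
j=3 picked index 2: u0 ∈ [-1/30, 7/30)
j=4 picked index 4: u0 ∈ [1/30, 1/5)
intersection: [1/10, 1/6)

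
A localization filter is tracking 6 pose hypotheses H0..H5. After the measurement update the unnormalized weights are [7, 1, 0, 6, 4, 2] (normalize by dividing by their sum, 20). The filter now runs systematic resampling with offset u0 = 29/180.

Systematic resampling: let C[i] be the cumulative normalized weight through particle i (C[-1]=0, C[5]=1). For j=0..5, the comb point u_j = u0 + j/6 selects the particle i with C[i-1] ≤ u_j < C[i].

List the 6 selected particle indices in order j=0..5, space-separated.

0 0 3 3 4 5

C = [7/20, 2/5, 2/5, 7/10, 9/10, 1]
j=0: u_0=29/180 ∈ [0, 7/20) → index 0
j=1: u_1=59/180 ∈ [0, 7/20) → index 0
j=2: u_2=89/180 ∈ [2/5, 7/10) → index 3
j=3: u_3=119/180 ∈ [2/5, 7/10) → index 3
j=4: u_4=149/180 ∈ [7/10, 9/10) → index 4
j=5: u_5=179/180 ∈ [9/10, 1) → index 5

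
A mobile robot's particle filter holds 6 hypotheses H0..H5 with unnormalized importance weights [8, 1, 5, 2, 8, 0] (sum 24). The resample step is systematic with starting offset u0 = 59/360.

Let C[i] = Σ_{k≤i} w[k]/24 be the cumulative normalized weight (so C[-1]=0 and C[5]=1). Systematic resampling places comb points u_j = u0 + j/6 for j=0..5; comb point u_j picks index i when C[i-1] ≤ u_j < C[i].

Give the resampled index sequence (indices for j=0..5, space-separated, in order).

C = [1/3, 3/8, 7/12, 2/3, 1, 1]
j=0: u_0=59/360 ∈ [0, 1/3) → index 0
j=1: u_1=119/360 ∈ [0, 1/3) → index 0
j=2: u_2=179/360 ∈ [3/8, 7/12) → index 2
j=3: u_3=239/360 ∈ [7/12, 2/3) → index 3
j=4: u_4=299/360 ∈ [2/3, 1) → index 4
j=5: u_5=359/360 ∈ [2/3, 1) → index 4

0 0 2 3 4 4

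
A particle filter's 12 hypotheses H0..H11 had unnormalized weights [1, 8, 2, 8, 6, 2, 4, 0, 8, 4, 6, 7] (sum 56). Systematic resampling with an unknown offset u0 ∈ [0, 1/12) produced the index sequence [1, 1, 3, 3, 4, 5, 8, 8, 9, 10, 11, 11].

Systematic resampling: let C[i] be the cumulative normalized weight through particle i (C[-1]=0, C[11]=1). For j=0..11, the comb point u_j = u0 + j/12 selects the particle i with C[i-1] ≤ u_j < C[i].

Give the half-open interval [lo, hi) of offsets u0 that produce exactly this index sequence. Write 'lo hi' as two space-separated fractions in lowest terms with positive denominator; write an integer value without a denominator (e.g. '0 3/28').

3/56 11/168

C = [1/56, 9/56, 11/56, 19/56, 25/56, 27/56, 31/56, 31/56, 39/56, 43/56, 7/8, 1]
j=0 picked index 1: u0 ∈ [1/56, 9/56)
j=1 picked index 1: u0 ∈ [-11/168, 13/168)
j=2 picked index 3: u0 ∈ [5/168, 29/168)
j=3 picked index 3: u0 ∈ [-3/56, 5/56)
j=4 picked index 4: u0 ∈ [1/168, 19/168)
j=5 picked index 5: u0 ∈ [5/168, 11/168)
j=6 picked index 8: u0 ∈ [3/56, 11/56)
j=7 picked index 8: u0 ∈ [-5/168, 19/168)
j=8 picked index 9: u0 ∈ [5/168, 17/168)
j=9 picked index 10: u0 ∈ [1/56, 1/8)
j=10 picked index 11: u0 ∈ [1/24, 1/6)
j=11 picked index 11: u0 ∈ [-1/24, 1/12)
intersection: [3/56, 11/168)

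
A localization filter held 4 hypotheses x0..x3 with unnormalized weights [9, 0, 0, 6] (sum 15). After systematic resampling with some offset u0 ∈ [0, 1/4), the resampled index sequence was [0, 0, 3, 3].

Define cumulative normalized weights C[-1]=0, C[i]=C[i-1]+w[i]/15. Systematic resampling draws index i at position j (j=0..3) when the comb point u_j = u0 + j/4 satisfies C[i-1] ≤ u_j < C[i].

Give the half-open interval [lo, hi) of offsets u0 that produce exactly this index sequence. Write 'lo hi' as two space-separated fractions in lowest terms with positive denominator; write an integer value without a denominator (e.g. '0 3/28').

1/10 1/4

C = [3/5, 3/5, 3/5, 1]
j=0 picked index 0: u0 ∈ [0, 3/5)
j=1 picked index 0: u0 ∈ [-1/4, 7/20)
j=2 picked index 3: u0 ∈ [1/10, 1/2)
j=3 picked index 3: u0 ∈ [-3/20, 1/4)
intersection: [1/10, 1/4)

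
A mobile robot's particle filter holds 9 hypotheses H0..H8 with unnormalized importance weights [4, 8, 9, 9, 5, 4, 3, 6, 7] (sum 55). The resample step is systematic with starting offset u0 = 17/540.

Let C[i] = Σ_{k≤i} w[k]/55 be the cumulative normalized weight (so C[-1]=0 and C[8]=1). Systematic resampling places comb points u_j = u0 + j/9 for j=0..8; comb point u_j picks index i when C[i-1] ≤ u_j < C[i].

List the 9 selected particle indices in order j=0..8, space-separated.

0 1 2 2 3 4 5 7 8

C = [4/55, 12/55, 21/55, 6/11, 7/11, 39/55, 42/55, 48/55, 1]
j=0: u_0=17/540 ∈ [0, 4/55) → index 0
j=1: u_1=77/540 ∈ [4/55, 12/55) → index 1
j=2: u_2=137/540 ∈ [12/55, 21/55) → index 2
j=3: u_3=197/540 ∈ [12/55, 21/55) → index 2
j=4: u_4=257/540 ∈ [21/55, 6/11) → index 3
j=5: u_5=317/540 ∈ [6/11, 7/11) → index 4
j=6: u_6=377/540 ∈ [7/11, 39/55) → index 5
j=7: u_7=437/540 ∈ [42/55, 48/55) → index 7
j=8: u_8=497/540 ∈ [48/55, 1) → index 8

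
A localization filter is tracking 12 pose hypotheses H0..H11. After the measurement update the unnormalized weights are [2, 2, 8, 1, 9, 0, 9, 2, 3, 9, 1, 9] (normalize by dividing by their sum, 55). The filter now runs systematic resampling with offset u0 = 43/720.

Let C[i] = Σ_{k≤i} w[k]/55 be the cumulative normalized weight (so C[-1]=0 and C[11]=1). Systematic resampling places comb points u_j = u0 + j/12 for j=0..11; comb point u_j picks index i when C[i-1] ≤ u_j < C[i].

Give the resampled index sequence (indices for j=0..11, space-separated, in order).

C = [2/55, 4/55, 12/55, 13/55, 2/5, 2/5, 31/55, 3/5, 36/55, 9/11, 46/55, 1]
j=0: u_0=43/720 ∈ [2/55, 4/55) → index 1
j=1: u_1=103/720 ∈ [4/55, 12/55) → index 2
j=2: u_2=163/720 ∈ [12/55, 13/55) → index 3
j=3: u_3=223/720 ∈ [13/55, 2/5) → index 4
j=4: u_4=283/720 ∈ [13/55, 2/5) → index 4
j=5: u_5=343/720 ∈ [2/5, 31/55) → index 6
j=6: u_6=403/720 ∈ [2/5, 31/55) → index 6
j=7: u_7=463/720 ∈ [3/5, 36/55) → index 8
j=8: u_8=523/720 ∈ [36/55, 9/11) → index 9
j=9: u_9=583/720 ∈ [36/55, 9/11) → index 9
j=10: u_10=643/720 ∈ [46/55, 1) → index 11
j=11: u_11=703/720 ∈ [46/55, 1) → index 11

1 2 3 4 4 6 6 8 9 9 11 11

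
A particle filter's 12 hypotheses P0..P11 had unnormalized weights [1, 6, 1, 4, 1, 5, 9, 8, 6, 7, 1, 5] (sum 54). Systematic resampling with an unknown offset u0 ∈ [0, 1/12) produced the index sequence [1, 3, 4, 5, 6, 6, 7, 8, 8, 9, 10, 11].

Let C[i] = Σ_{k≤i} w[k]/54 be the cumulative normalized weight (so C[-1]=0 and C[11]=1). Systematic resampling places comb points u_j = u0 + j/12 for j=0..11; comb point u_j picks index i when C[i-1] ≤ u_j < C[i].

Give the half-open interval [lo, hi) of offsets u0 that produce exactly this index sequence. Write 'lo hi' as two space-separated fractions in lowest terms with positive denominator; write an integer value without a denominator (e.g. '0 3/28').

7/108 2/27

C = [1/54, 7/54, 4/27, 2/9, 13/54, 1/3, 1/2, 35/54, 41/54, 8/9, 49/54, 1]
j=0 picked index 1: u0 ∈ [1/54, 7/54)
j=1 picked index 3: u0 ∈ [7/108, 5/36)
j=2 picked index 4: u0 ∈ [1/18, 2/27)
j=3 picked index 5: u0 ∈ [-1/108, 1/12)
j=4 picked index 6: u0 ∈ [0, 1/6)
j=5 picked index 6: u0 ∈ [-1/12, 1/12)
j=6 picked index 7: u0 ∈ [0, 4/27)
j=7 picked index 8: u0 ∈ [7/108, 19/108)
j=8 picked index 8: u0 ∈ [-1/54, 5/54)
j=9 picked index 9: u0 ∈ [1/108, 5/36)
j=10 picked index 10: u0 ∈ [1/18, 2/27)
j=11 picked index 11: u0 ∈ [-1/108, 1/12)
intersection: [7/108, 2/27)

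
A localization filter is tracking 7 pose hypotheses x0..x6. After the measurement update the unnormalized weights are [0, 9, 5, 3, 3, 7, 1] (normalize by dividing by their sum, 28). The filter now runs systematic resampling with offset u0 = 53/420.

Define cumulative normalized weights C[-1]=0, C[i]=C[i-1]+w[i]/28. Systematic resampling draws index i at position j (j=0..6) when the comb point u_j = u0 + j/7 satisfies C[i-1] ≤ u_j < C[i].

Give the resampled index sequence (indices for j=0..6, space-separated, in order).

C = [0, 9/28, 1/2, 17/28, 5/7, 27/28, 1]
j=0: u_0=53/420 ∈ [0, 9/28) → index 1
j=1: u_1=113/420 ∈ [0, 9/28) → index 1
j=2: u_2=173/420 ∈ [9/28, 1/2) → index 2
j=3: u_3=233/420 ∈ [1/2, 17/28) → index 3
j=4: u_4=293/420 ∈ [17/28, 5/7) → index 4
j=5: u_5=353/420 ∈ [5/7, 27/28) → index 5
j=6: u_6=59/60 ∈ [27/28, 1) → index 6

1 1 2 3 4 5 6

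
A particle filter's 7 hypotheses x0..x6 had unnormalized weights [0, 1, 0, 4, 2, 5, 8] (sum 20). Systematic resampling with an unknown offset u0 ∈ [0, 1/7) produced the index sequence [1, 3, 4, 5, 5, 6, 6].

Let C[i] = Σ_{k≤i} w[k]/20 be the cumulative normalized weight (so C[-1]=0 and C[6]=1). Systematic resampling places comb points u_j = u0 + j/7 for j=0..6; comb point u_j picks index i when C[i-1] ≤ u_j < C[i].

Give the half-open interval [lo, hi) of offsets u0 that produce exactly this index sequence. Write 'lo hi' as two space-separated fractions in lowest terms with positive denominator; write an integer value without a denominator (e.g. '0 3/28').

0 1/35

C = [0, 1/20, 1/20, 1/4, 7/20, 3/5, 1]
j=0 picked index 1: u0 ∈ [0, 1/20)
j=1 picked index 3: u0 ∈ [-13/140, 3/28)
j=2 picked index 4: u0 ∈ [-1/28, 9/140)
j=3 picked index 5: u0 ∈ [-11/140, 6/35)
j=4 picked index 5: u0 ∈ [-31/140, 1/35)
j=5 picked index 6: u0 ∈ [-4/35, 2/7)
j=6 picked index 6: u0 ∈ [-9/35, 1/7)
intersection: [0, 1/35)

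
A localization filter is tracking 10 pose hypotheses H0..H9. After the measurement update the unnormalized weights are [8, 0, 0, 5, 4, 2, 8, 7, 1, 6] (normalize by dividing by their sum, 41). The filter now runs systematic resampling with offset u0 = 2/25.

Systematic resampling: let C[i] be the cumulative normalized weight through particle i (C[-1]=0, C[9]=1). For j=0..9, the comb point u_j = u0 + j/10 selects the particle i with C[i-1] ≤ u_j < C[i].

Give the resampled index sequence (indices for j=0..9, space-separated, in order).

0 0 3 4 6 6 7 7 9 9

C = [8/41, 8/41, 8/41, 13/41, 17/41, 19/41, 27/41, 34/41, 35/41, 1]
j=0: u_0=2/25 ∈ [0, 8/41) → index 0
j=1: u_1=9/50 ∈ [0, 8/41) → index 0
j=2: u_2=7/25 ∈ [8/41, 13/41) → index 3
j=3: u_3=19/50 ∈ [13/41, 17/41) → index 4
j=4: u_4=12/25 ∈ [19/41, 27/41) → index 6
j=5: u_5=29/50 ∈ [19/41, 27/41) → index 6
j=6: u_6=17/25 ∈ [27/41, 34/41) → index 7
j=7: u_7=39/50 ∈ [27/41, 34/41) → index 7
j=8: u_8=22/25 ∈ [35/41, 1) → index 9
j=9: u_9=49/50 ∈ [35/41, 1) → index 9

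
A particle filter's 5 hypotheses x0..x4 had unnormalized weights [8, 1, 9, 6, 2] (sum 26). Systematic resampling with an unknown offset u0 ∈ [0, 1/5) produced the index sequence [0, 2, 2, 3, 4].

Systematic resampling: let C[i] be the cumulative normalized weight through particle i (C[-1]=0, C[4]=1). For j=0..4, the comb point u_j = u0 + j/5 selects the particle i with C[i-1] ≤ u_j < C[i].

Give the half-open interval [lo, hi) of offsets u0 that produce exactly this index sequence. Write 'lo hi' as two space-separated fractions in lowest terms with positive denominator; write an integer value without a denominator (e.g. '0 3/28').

19/130 1/5

C = [4/13, 9/26, 9/13, 12/13, 1]
j=0 picked index 0: u0 ∈ [0, 4/13)
j=1 picked index 2: u0 ∈ [19/130, 32/65)
j=2 picked index 2: u0 ∈ [-7/130, 19/65)
j=3 picked index 3: u0 ∈ [6/65, 21/65)
j=4 picked index 4: u0 ∈ [8/65, 1/5)
intersection: [19/130, 1/5)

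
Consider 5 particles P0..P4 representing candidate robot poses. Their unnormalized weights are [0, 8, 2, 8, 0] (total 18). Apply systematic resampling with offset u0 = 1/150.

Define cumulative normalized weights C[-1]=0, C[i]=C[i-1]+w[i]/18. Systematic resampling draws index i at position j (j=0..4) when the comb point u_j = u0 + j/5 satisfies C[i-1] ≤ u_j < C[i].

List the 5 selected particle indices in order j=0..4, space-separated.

1 1 1 3 3

C = [0, 4/9, 5/9, 1, 1]
j=0: u_0=1/150 ∈ [0, 4/9) → index 1
j=1: u_1=31/150 ∈ [0, 4/9) → index 1
j=2: u_2=61/150 ∈ [0, 4/9) → index 1
j=3: u_3=91/150 ∈ [5/9, 1) → index 3
j=4: u_4=121/150 ∈ [5/9, 1) → index 3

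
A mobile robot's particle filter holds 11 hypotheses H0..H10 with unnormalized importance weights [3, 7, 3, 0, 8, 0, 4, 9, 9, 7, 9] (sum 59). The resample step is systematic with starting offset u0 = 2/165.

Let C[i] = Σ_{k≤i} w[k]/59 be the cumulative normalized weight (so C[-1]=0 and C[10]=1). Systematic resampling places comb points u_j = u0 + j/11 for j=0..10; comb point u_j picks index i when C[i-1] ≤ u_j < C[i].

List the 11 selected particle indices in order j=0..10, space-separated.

0 1 2 4 6 7 7 8 9 9 10

C = [3/59, 10/59, 13/59, 13/59, 21/59, 21/59, 25/59, 34/59, 43/59, 50/59, 1]
j=0: u_0=2/165 ∈ [0, 3/59) → index 0
j=1: u_1=17/165 ∈ [3/59, 10/59) → index 1
j=2: u_2=32/165 ∈ [10/59, 13/59) → index 2
j=3: u_3=47/165 ∈ [13/59, 21/59) → index 4
j=4: u_4=62/165 ∈ [21/59, 25/59) → index 6
j=5: u_5=7/15 ∈ [25/59, 34/59) → index 7
j=6: u_6=92/165 ∈ [25/59, 34/59) → index 7
j=7: u_7=107/165 ∈ [34/59, 43/59) → index 8
j=8: u_8=122/165 ∈ [43/59, 50/59) → index 9
j=9: u_9=137/165 ∈ [43/59, 50/59) → index 9
j=10: u_10=152/165 ∈ [50/59, 1) → index 10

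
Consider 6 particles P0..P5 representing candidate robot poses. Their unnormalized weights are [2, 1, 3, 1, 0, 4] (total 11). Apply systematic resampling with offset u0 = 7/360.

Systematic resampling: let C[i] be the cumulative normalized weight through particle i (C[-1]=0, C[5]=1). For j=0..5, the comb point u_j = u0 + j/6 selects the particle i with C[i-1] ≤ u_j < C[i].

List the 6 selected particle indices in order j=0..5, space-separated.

C = [2/11, 3/11, 6/11, 7/11, 7/11, 1]
j=0: u_0=7/360 ∈ [0, 2/11) → index 0
j=1: u_1=67/360 ∈ [2/11, 3/11) → index 1
j=2: u_2=127/360 ∈ [3/11, 6/11) → index 2
j=3: u_3=187/360 ∈ [3/11, 6/11) → index 2
j=4: u_4=247/360 ∈ [7/11, 1) → index 5
j=5: u_5=307/360 ∈ [7/11, 1) → index 5

0 1 2 2 5 5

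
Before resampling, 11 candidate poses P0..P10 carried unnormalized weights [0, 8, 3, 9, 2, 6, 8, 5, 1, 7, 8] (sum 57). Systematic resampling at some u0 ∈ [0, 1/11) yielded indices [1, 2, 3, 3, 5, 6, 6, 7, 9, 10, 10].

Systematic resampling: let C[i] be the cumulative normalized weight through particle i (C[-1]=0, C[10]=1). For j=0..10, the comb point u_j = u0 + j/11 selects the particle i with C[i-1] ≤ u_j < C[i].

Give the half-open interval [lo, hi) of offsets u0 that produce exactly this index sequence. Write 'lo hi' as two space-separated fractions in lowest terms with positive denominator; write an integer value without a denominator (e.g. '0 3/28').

C = [0, 8/57, 11/57, 20/57, 22/57, 28/57, 12/19, 41/57, 14/19, 49/57, 1]
j=0 picked index 1: u0 ∈ [0, 8/57)
j=1 picked index 2: u0 ∈ [31/627, 64/627)
j=2 picked index 3: u0 ∈ [7/627, 106/627)
j=3 picked index 3: u0 ∈ [-50/627, 49/627)
j=4 picked index 5: u0 ∈ [14/627, 80/627)
j=5 picked index 6: u0 ∈ [23/627, 37/209)
j=6 picked index 6: u0 ∈ [-34/627, 18/209)
j=7 picked index 7: u0 ∈ [-1/209, 52/627)
j=8 picked index 9: u0 ∈ [2/209, 83/627)
j=9 picked index 10: u0 ∈ [26/627, 2/11)
j=10 picked index 10: u0 ∈ [-31/627, 1/11)
intersection: [31/627, 49/627)

31/627 49/627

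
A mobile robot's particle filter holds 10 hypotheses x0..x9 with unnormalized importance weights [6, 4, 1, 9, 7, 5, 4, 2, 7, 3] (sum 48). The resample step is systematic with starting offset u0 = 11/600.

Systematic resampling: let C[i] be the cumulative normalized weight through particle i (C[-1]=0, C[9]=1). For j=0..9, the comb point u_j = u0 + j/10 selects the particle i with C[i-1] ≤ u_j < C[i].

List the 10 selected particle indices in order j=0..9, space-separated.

C = [1/8, 5/24, 11/48, 5/12, 9/16, 2/3, 3/4, 19/24, 15/16, 1]
j=0: u_0=11/600 ∈ [0, 1/8) → index 0
j=1: u_1=71/600 ∈ [0, 1/8) → index 0
j=2: u_2=131/600 ∈ [5/24, 11/48) → index 2
j=3: u_3=191/600 ∈ [11/48, 5/12) → index 3
j=4: u_4=251/600 ∈ [5/12, 9/16) → index 4
j=5: u_5=311/600 ∈ [5/12, 9/16) → index 4
j=6: u_6=371/600 ∈ [9/16, 2/3) → index 5
j=7: u_7=431/600 ∈ [2/3, 3/4) → index 6
j=8: u_8=491/600 ∈ [19/24, 15/16) → index 8
j=9: u_9=551/600 ∈ [19/24, 15/16) → index 8

0 0 2 3 4 4 5 6 8 8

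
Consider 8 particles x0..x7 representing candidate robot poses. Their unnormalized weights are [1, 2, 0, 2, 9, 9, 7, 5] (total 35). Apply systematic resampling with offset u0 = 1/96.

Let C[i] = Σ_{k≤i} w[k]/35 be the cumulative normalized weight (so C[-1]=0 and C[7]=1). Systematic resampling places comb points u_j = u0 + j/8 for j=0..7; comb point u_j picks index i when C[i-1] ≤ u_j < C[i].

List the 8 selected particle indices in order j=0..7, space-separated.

C = [1/35, 3/35, 3/35, 1/7, 2/5, 23/35, 6/7, 1]
j=0: u_0=1/96 ∈ [0, 1/35) → index 0
j=1: u_1=13/96 ∈ [3/35, 1/7) → index 3
j=2: u_2=25/96 ∈ [1/7, 2/5) → index 4
j=3: u_3=37/96 ∈ [1/7, 2/5) → index 4
j=4: u_4=49/96 ∈ [2/5, 23/35) → index 5
j=5: u_5=61/96 ∈ [2/5, 23/35) → index 5
j=6: u_6=73/96 ∈ [23/35, 6/7) → index 6
j=7: u_7=85/96 ∈ [6/7, 1) → index 7

0 3 4 4 5 5 6 7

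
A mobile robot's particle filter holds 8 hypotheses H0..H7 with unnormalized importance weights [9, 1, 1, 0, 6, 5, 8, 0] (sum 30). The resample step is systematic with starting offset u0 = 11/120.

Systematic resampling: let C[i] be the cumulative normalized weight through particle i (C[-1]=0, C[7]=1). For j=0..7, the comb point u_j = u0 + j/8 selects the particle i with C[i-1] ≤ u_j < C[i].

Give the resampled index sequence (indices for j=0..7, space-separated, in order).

0 0 2 4 5 5 6 6

C = [3/10, 1/3, 11/30, 11/30, 17/30, 11/15, 1, 1]
j=0: u_0=11/120 ∈ [0, 3/10) → index 0
j=1: u_1=13/60 ∈ [0, 3/10) → index 0
j=2: u_2=41/120 ∈ [1/3, 11/30) → index 2
j=3: u_3=7/15 ∈ [11/30, 17/30) → index 4
j=4: u_4=71/120 ∈ [17/30, 11/15) → index 5
j=5: u_5=43/60 ∈ [17/30, 11/15) → index 5
j=6: u_6=101/120 ∈ [11/15, 1) → index 6
j=7: u_7=29/30 ∈ [11/15, 1) → index 6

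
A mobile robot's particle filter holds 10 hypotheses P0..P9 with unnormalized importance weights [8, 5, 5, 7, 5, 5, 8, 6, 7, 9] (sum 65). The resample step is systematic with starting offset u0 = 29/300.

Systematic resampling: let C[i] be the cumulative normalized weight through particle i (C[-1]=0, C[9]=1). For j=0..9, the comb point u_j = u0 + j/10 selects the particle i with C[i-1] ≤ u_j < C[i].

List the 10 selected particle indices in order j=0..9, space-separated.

0 1 3 4 5 6 7 8 9 9

C = [8/65, 1/5, 18/65, 5/13, 6/13, 7/13, 43/65, 49/65, 56/65, 1]
j=0: u_0=29/300 ∈ [0, 8/65) → index 0
j=1: u_1=59/300 ∈ [8/65, 1/5) → index 1
j=2: u_2=89/300 ∈ [18/65, 5/13) → index 3
j=3: u_3=119/300 ∈ [5/13, 6/13) → index 4
j=4: u_4=149/300 ∈ [6/13, 7/13) → index 5
j=5: u_5=179/300 ∈ [7/13, 43/65) → index 6
j=6: u_6=209/300 ∈ [43/65, 49/65) → index 7
j=7: u_7=239/300 ∈ [49/65, 56/65) → index 8
j=8: u_8=269/300 ∈ [56/65, 1) → index 9
j=9: u_9=299/300 ∈ [56/65, 1) → index 9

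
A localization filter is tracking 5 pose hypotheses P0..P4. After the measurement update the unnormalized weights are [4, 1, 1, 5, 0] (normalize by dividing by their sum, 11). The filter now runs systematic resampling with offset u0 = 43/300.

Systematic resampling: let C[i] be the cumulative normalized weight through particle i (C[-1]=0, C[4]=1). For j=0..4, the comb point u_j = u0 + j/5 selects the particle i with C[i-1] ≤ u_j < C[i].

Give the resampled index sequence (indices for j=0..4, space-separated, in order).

0 0 2 3 3

C = [4/11, 5/11, 6/11, 1, 1]
j=0: u_0=43/300 ∈ [0, 4/11) → index 0
j=1: u_1=103/300 ∈ [0, 4/11) → index 0
j=2: u_2=163/300 ∈ [5/11, 6/11) → index 2
j=3: u_3=223/300 ∈ [6/11, 1) → index 3
j=4: u_4=283/300 ∈ [6/11, 1) → index 3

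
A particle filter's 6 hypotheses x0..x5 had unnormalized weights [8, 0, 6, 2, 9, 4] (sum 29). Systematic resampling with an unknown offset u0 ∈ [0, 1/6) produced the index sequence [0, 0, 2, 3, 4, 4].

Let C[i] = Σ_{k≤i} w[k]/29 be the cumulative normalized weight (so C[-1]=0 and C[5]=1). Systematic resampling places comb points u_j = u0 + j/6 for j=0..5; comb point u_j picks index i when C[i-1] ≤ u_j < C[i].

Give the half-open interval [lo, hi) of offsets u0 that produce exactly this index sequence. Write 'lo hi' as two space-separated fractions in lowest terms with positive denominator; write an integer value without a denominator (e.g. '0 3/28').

0 5/174

C = [8/29, 8/29, 14/29, 16/29, 25/29, 1]
j=0 picked index 0: u0 ∈ [0, 8/29)
j=1 picked index 0: u0 ∈ [-1/6, 19/174)
j=2 picked index 2: u0 ∈ [-5/87, 13/87)
j=3 picked index 3: u0 ∈ [-1/58, 3/58)
j=4 picked index 4: u0 ∈ [-10/87, 17/87)
j=5 picked index 4: u0 ∈ [-49/174, 5/174)
intersection: [0, 5/174)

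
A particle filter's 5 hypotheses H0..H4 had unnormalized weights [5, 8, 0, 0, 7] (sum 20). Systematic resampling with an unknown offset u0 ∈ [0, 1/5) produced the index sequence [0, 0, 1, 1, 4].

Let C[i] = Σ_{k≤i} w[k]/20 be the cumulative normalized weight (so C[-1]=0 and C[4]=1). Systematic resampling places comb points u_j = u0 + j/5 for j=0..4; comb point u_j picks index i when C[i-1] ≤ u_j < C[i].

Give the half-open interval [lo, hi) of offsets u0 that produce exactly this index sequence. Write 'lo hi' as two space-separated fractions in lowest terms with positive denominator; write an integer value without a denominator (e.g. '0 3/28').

0 1/20

C = [1/4, 13/20, 13/20, 13/20, 1]
j=0 picked index 0: u0 ∈ [0, 1/4)
j=1 picked index 0: u0 ∈ [-1/5, 1/20)
j=2 picked index 1: u0 ∈ [-3/20, 1/4)
j=3 picked index 1: u0 ∈ [-7/20, 1/20)
j=4 picked index 4: u0 ∈ [-3/20, 1/5)
intersection: [0, 1/20)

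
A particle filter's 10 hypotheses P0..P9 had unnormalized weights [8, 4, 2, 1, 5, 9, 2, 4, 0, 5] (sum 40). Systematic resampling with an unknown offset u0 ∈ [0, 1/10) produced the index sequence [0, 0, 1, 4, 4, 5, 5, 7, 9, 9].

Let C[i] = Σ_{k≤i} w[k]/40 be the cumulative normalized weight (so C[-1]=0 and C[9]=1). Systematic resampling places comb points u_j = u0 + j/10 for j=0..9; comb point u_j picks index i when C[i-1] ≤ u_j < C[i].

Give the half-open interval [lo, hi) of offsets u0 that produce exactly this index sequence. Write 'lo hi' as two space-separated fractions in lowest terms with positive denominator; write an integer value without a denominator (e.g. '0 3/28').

C = [1/5, 3/10, 7/20, 3/8, 1/2, 29/40, 31/40, 7/8, 7/8, 1]
j=0 picked index 0: u0 ∈ [0, 1/5)
j=1 picked index 0: u0 ∈ [-1/10, 1/10)
j=2 picked index 1: u0 ∈ [0, 1/10)
j=3 picked index 4: u0 ∈ [3/40, 1/5)
j=4 picked index 4: u0 ∈ [-1/40, 1/10)
j=5 picked index 5: u0 ∈ [0, 9/40)
j=6 picked index 5: u0 ∈ [-1/10, 1/8)
j=7 picked index 7: u0 ∈ [3/40, 7/40)
j=8 picked index 9: u0 ∈ [3/40, 1/5)
j=9 picked index 9: u0 ∈ [-1/40, 1/10)
intersection: [3/40, 1/10)

3/40 1/10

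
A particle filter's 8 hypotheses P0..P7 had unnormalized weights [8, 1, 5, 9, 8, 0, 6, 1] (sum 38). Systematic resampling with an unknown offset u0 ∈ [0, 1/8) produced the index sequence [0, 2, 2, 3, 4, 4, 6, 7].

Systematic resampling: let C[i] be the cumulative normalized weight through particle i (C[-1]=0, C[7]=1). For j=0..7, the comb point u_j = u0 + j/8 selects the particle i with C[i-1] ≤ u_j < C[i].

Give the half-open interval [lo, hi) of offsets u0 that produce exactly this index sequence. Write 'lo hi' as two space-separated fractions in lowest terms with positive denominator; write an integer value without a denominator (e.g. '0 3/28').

17/152 9/76

C = [4/19, 9/38, 7/19, 23/38, 31/38, 31/38, 37/38, 1]
j=0 picked index 0: u0 ∈ [0, 4/19)
j=1 picked index 2: u0 ∈ [17/152, 37/152)
j=2 picked index 2: u0 ∈ [-1/76, 9/76)
j=3 picked index 3: u0 ∈ [-1/152, 35/152)
j=4 picked index 4: u0 ∈ [2/19, 6/19)
j=5 picked index 4: u0 ∈ [-3/152, 29/152)
j=6 picked index 6: u0 ∈ [5/76, 17/76)
j=7 picked index 7: u0 ∈ [15/152, 1/8)
intersection: [17/152, 9/76)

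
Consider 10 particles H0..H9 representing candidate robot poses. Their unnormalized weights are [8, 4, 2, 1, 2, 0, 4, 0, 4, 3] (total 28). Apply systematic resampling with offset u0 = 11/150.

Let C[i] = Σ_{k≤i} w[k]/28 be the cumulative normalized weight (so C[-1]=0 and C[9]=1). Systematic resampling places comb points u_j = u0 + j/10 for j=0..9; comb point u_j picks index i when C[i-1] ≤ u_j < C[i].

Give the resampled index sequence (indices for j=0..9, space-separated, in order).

C = [2/7, 3/7, 1/2, 15/28, 17/28, 17/28, 3/4, 3/4, 25/28, 1]
j=0: u_0=11/150 ∈ [0, 2/7) → index 0
j=1: u_1=13/75 ∈ [0, 2/7) → index 0
j=2: u_2=41/150 ∈ [0, 2/7) → index 0
j=3: u_3=28/75 ∈ [2/7, 3/7) → index 1
j=4: u_4=71/150 ∈ [3/7, 1/2) → index 2
j=5: u_5=43/75 ∈ [15/28, 17/28) → index 4
j=6: u_6=101/150 ∈ [17/28, 3/4) → index 6
j=7: u_7=58/75 ∈ [3/4, 25/28) → index 8
j=8: u_8=131/150 ∈ [3/4, 25/28) → index 8
j=9: u_9=73/75 ∈ [25/28, 1) → index 9

0 0 0 1 2 4 6 8 8 9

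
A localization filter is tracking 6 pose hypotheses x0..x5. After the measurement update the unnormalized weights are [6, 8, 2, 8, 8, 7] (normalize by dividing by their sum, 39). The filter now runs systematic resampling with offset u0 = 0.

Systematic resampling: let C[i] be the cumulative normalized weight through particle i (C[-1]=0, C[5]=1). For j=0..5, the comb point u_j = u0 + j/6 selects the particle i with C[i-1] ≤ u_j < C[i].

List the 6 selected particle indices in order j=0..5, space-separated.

0 1 1 3 4 5

C = [2/13, 14/39, 16/39, 8/13, 32/39, 1]
j=0: u_0=0 ∈ [0, 2/13) → index 0
j=1: u_1=1/6 ∈ [2/13, 14/39) → index 1
j=2: u_2=1/3 ∈ [2/13, 14/39) → index 1
j=3: u_3=1/2 ∈ [16/39, 8/13) → index 3
j=4: u_4=2/3 ∈ [8/13, 32/39) → index 4
j=5: u_5=5/6 ∈ [32/39, 1) → index 5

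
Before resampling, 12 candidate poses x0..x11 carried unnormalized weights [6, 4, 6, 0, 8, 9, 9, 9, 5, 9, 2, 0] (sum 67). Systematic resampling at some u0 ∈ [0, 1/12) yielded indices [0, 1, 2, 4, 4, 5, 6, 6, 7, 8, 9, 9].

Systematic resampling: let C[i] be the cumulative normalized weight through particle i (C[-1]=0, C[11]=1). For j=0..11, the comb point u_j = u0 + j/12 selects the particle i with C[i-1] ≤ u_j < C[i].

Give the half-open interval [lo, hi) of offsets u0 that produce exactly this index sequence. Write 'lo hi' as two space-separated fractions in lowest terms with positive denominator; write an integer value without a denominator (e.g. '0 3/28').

C = [6/67, 10/67, 16/67, 16/67, 24/67, 33/67, 42/67, 51/67, 56/67, 65/67, 1, 1]
j=0 picked index 0: u0 ∈ [0, 6/67)
j=1 picked index 1: u0 ∈ [5/804, 53/804)
j=2 picked index 2: u0 ∈ [-7/402, 29/402)
j=3 picked index 4: u0 ∈ [-3/268, 29/268)
j=4 picked index 4: u0 ∈ [-19/201, 5/201)
j=5 picked index 5: u0 ∈ [-47/804, 61/804)
j=6 picked index 6: u0 ∈ [-1/134, 17/134)
j=7 picked index 6: u0 ∈ [-73/804, 35/804)
j=8 picked index 7: u0 ∈ [-8/201, 19/201)
j=9 picked index 8: u0 ∈ [3/268, 23/268)
j=10 picked index 9: u0 ∈ [1/402, 55/402)
j=11 picked index 9: u0 ∈ [-65/804, 43/804)
intersection: [3/268, 5/201)

3/268 5/201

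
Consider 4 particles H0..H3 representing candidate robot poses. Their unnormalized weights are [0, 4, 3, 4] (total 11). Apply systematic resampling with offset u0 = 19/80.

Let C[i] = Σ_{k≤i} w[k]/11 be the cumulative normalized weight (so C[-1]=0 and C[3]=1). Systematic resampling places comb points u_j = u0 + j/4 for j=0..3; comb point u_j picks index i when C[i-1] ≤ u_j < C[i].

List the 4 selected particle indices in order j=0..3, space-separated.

C = [0, 4/11, 7/11, 1]
j=0: u_0=19/80 ∈ [0, 4/11) → index 1
j=1: u_1=39/80 ∈ [4/11, 7/11) → index 2
j=2: u_2=59/80 ∈ [7/11, 1) → index 3
j=3: u_3=79/80 ∈ [7/11, 1) → index 3

1 2 3 3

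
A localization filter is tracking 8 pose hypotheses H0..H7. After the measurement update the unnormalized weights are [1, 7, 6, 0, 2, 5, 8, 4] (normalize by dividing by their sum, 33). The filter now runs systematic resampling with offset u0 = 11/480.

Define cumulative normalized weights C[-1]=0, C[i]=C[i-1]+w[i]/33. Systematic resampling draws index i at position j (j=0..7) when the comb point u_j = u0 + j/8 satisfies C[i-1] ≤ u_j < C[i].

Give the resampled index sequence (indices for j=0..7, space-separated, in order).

C = [1/33, 8/33, 14/33, 14/33, 16/33, 7/11, 29/33, 1]
j=0: u_0=11/480 ∈ [0, 1/33) → index 0
j=1: u_1=71/480 ∈ [1/33, 8/33) → index 1
j=2: u_2=131/480 ∈ [8/33, 14/33) → index 2
j=3: u_3=191/480 ∈ [8/33, 14/33) → index 2
j=4: u_4=251/480 ∈ [16/33, 7/11) → index 5
j=5: u_5=311/480 ∈ [7/11, 29/33) → index 6
j=6: u_6=371/480 ∈ [7/11, 29/33) → index 6
j=7: u_7=431/480 ∈ [29/33, 1) → index 7

0 1 2 2 5 6 6 7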